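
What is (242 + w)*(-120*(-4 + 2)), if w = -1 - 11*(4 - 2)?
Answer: 52560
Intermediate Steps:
w = -23 (w = -1 - 11*2 = -1 - 22 = -23)
(242 + w)*(-120*(-4 + 2)) = (242 - 23)*(-120*(-4 + 2)) = 219*(-120*(-2)) = 219*(-30*(-8)) = 219*240 = 52560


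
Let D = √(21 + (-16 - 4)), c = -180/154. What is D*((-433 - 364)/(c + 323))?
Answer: -61369/24781 ≈ -2.4765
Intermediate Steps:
c = -90/77 (c = -180*1/154 = -90/77 ≈ -1.1688)
D = 1 (D = √(21 - 20) = √1 = 1)
D*((-433 - 364)/(c + 323)) = 1*((-433 - 364)/(-90/77 + 323)) = 1*(-797/24781/77) = 1*(-797*77/24781) = 1*(-61369/24781) = -61369/24781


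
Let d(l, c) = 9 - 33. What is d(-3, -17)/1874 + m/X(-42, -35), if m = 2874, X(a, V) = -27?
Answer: -897754/8433 ≈ -106.46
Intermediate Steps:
d(l, c) = -24
d(-3, -17)/1874 + m/X(-42, -35) = -24/1874 + 2874/(-27) = -24*1/1874 + 2874*(-1/27) = -12/937 - 958/9 = -897754/8433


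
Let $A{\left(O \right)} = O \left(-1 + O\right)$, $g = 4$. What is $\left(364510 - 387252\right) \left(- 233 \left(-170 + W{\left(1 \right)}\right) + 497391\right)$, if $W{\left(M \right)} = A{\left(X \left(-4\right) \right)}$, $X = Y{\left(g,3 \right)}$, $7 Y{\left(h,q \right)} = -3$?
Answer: $- \frac{598093427198}{49} \approx -1.2206 \cdot 10^{10}$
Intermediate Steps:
$Y{\left(h,q \right)} = - \frac{3}{7}$ ($Y{\left(h,q \right)} = \frac{1}{7} \left(-3\right) = - \frac{3}{7}$)
$X = - \frac{3}{7} \approx -0.42857$
$W{\left(M \right)} = \frac{60}{49}$ ($W{\left(M \right)} = \left(- \frac{3}{7}\right) \left(-4\right) \left(-1 - - \frac{12}{7}\right) = \frac{12 \left(-1 + \frac{12}{7}\right)}{7} = \frac{12}{7} \cdot \frac{5}{7} = \frac{60}{49}$)
$\left(364510 - 387252\right) \left(- 233 \left(-170 + W{\left(1 \right)}\right) + 497391\right) = \left(364510 - 387252\right) \left(- 233 \left(-170 + \frac{60}{49}\right) + 497391\right) = - 22742 \left(\left(-233\right) \left(- \frac{8270}{49}\right) + 497391\right) = - 22742 \left(\frac{1926910}{49} + 497391\right) = \left(-22742\right) \frac{26299069}{49} = - \frac{598093427198}{49}$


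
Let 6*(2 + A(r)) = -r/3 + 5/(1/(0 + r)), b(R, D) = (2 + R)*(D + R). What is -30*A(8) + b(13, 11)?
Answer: 700/3 ≈ 233.33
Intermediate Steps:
A(r) = -2 + 7*r/9 (A(r) = -2 + (-r/3 + 5/(1/(0 + r)))/6 = -2 + (-r*(⅓) + 5/(1/r))/6 = -2 + (-r/3 + 5*r)/6 = -2 + (14*r/3)/6 = -2 + 7*r/9)
-30*A(8) + b(13, 11) = -30*(-2 + (7/9)*8) + (13² + 2*11 + 2*13 + 11*13) = -30*(-2 + 56/9) + (169 + 22 + 26 + 143) = -30*38/9 + 360 = -380/3 + 360 = 700/3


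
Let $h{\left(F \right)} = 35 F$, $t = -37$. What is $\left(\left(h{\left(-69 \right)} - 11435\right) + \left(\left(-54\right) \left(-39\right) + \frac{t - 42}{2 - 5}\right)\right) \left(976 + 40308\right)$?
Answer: $- \frac{1451256452}{3} \approx -4.8375 \cdot 10^{8}$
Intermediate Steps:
$\left(\left(h{\left(-69 \right)} - 11435\right) + \left(\left(-54\right) \left(-39\right) + \frac{t - 42}{2 - 5}\right)\right) \left(976 + 40308\right) = \left(\left(35 \left(-69\right) - 11435\right) + \left(\left(-54\right) \left(-39\right) + \frac{-37 - 42}{2 - 5}\right)\right) \left(976 + 40308\right) = \left(\left(-2415 - 11435\right) + \left(2106 - \frac{79}{-3}\right)\right) 41284 = \left(-13850 + \left(2106 - - \frac{79}{3}\right)\right) 41284 = \left(-13850 + \left(2106 + \frac{79}{3}\right)\right) 41284 = \left(-13850 + \frac{6397}{3}\right) 41284 = \left(- \frac{35153}{3}\right) 41284 = - \frac{1451256452}{3}$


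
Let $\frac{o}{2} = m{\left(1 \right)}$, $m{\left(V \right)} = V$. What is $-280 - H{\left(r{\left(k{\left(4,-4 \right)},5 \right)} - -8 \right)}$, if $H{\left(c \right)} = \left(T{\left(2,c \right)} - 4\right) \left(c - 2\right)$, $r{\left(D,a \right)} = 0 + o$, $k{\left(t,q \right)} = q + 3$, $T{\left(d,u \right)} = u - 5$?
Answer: $-288$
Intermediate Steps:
$o = 2$ ($o = 2 \cdot 1 = 2$)
$T{\left(d,u \right)} = -5 + u$
$k{\left(t,q \right)} = 3 + q$
$r{\left(D,a \right)} = 2$ ($r{\left(D,a \right)} = 0 + 2 = 2$)
$H{\left(c \right)} = \left(-9 + c\right) \left(-2 + c\right)$ ($H{\left(c \right)} = \left(\left(-5 + c\right) - 4\right) \left(c - 2\right) = \left(-9 + c\right) \left(-2 + c\right)$)
$-280 - H{\left(r{\left(k{\left(4,-4 \right)},5 \right)} - -8 \right)} = -280 - \left(18 + \left(2 - -8\right)^{2} - 11 \left(2 - -8\right)\right) = -280 - \left(18 + \left(2 + 8\right)^{2} - 11 \left(2 + 8\right)\right) = -280 - \left(18 + 10^{2} - 110\right) = -280 - \left(18 + 100 - 110\right) = -280 - 8 = -288$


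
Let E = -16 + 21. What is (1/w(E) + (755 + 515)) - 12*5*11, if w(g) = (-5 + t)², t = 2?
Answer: 5491/9 ≈ 610.11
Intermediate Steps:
E = 5
w(g) = 9 (w(g) = (-5 + 2)² = (-3)² = 9)
(1/w(E) + (755 + 515)) - 12*5*11 = (1/9 + (755 + 515)) - 12*5*11 = (⅑ + 1270) - 60*11 = 11431/9 - 660 = 5491/9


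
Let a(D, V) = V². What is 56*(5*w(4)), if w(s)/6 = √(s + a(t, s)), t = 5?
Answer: 3360*√5 ≈ 7513.2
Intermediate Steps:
w(s) = 6*√(s + s²)
56*(5*w(4)) = 56*(5*(6*√(4*(1 + 4)))) = 56*(5*(6*√(4*5))) = 56*(5*(6*√20)) = 56*(5*(6*(2*√5))) = 56*(5*(12*√5)) = 56*(60*√5) = 3360*√5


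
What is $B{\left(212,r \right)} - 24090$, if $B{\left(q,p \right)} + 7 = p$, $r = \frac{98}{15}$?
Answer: $- \frac{361357}{15} \approx -24090.0$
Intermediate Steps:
$r = \frac{98}{15}$ ($r = 98 \cdot \frac{1}{15} = \frac{98}{15} \approx 6.5333$)
$B{\left(q,p \right)} = -7 + p$
$B{\left(212,r \right)} - 24090 = \left(-7 + \frac{98}{15}\right) - 24090 = - \frac{7}{15} - 24090 = - \frac{361357}{15}$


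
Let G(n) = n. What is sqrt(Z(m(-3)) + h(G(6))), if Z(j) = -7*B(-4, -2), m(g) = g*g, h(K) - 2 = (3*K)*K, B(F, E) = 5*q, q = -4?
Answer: 5*sqrt(10) ≈ 15.811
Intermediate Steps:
B(F, E) = -20 (B(F, E) = 5*(-4) = -20)
h(K) = 2 + 3*K**2 (h(K) = 2 + (3*K)*K = 2 + 3*K**2)
m(g) = g**2
Z(j) = 140 (Z(j) = -7*(-20) = 140)
sqrt(Z(m(-3)) + h(G(6))) = sqrt(140 + (2 + 3*6**2)) = sqrt(140 + (2 + 3*36)) = sqrt(140 + (2 + 108)) = sqrt(140 + 110) = sqrt(250) = 5*sqrt(10)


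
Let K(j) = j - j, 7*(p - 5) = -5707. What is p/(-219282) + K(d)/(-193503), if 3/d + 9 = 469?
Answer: 2836/767487 ≈ 0.0036952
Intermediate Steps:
p = -5672/7 (p = 5 + (⅐)*(-5707) = 5 - 5707/7 = -5672/7 ≈ -810.29)
d = 3/460 (d = 3/(-9 + 469) = 3/460 ≈ 0.0065217)
K(j) = 0
p/(-219282) + K(d)/(-193503) = -5672/7/(-219282) + 0/(-193503) = -5672/7*(-1/219282) + 0*(-1/193503) = 2836/767487 + 0 = 2836/767487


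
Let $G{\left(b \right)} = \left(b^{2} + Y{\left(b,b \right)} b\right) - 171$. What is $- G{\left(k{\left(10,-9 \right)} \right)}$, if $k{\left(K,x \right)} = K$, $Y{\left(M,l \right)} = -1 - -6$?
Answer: $21$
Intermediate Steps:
$Y{\left(M,l \right)} = 5$ ($Y{\left(M,l \right)} = -1 + 6 = 5$)
$G{\left(b \right)} = -171 + b^{2} + 5 b$ ($G{\left(b \right)} = \left(b^{2} + 5 b\right) - 171 = -171 + b^{2} + 5 b$)
$- G{\left(k{\left(10,-9 \right)} \right)} = - (-171 + 10^{2} + 5 \cdot 10) = - (-171 + 100 + 50) = \left(-1\right) \left(-21\right) = 21$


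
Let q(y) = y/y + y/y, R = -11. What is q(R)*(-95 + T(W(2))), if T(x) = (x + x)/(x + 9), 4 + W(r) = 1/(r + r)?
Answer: -1350/7 ≈ -192.86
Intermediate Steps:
W(r) = -4 + 1/(2*r) (W(r) = -4 + 1/(r + r) = -4 + 1/(2*r))
T(x) = 2*x/(9 + x) (T(x) = (2*x)/(9 + x) = 2*x/(9 + x))
q(y) = 2 (q(y) = 1 + 1 = 2)
q(R)*(-95 + T(W(2))) = 2*(-95 + 2*(-4 + (1/2)/2)/(9 + (-4 + (1/2)/2))) = 2*(-95 + 2*(-4 + (1/2)*(1/2))/(9 + (-4 + (1/2)*(1/2)))) = 2*(-95 + 2*(-4 + 1/4)/(9 + (-4 + 1/4))) = 2*(-95 + 2*(-15/4)/(9 - 15/4)) = 2*(-95 + 2*(-15/4)/(21/4)) = 2*(-95 + 2*(-15/4)*(4/21)) = 2*(-95 - 10/7) = 2*(-675/7) = -1350/7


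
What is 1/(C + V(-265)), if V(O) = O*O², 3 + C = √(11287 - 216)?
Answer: -18609628/346318254287313 - √11071/346318254287313 ≈ -5.3736e-8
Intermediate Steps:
C = -3 + √11071 (C = -3 + √(11287 - 216) = -3 + √11071 ≈ 102.22)
V(O) = O³
1/(C + V(-265)) = 1/((-3 + √11071) + (-265)³) = 1/((-3 + √11071) - 18609625) = 1/(-18609628 + √11071)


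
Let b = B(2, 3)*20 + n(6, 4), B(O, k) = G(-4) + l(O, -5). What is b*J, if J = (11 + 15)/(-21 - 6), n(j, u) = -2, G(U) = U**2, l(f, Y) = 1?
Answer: -8788/27 ≈ -325.48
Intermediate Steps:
J = -26/27 (J = 26/(-27) = 26*(-1/27) = -26/27 ≈ -0.96296)
B(O, k) = 17 (B(O, k) = (-4)**2 + 1 = 16 + 1 = 17)
b = 338 (b = 17*20 - 2 = 340 - 2 = 338)
b*J = 338*(-26/27) = -8788/27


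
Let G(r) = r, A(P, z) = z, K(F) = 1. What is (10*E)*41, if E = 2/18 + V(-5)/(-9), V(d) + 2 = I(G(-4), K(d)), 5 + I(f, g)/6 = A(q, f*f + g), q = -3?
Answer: -9430/3 ≈ -3143.3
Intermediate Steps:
I(f, g) = -30 + 6*g + 6*f**2 (I(f, g) = -30 + 6*(f*f + g) = -30 + 6*(f**2 + g) = -30 + 6*(g + f**2) = -30 + (6*g + 6*f**2) = -30 + 6*g + 6*f**2)
V(d) = 70 (V(d) = -2 + (-30 + 6*1 + 6*(-4)**2) = -2 + (-30 + 6 + 6*16) = -2 + (-30 + 6 + 96) = -2 + 72 = 70)
E = -23/3 (E = 2/18 + 70/(-9) = 2*(1/18) + 70*(-1/9) = 1/9 - 70/9 = -23/3 ≈ -7.6667)
(10*E)*41 = (10*(-23/3))*41 = -230/3*41 = -9430/3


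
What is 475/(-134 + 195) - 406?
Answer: -24291/61 ≈ -398.21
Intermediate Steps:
475/(-134 + 195) - 406 = 475/61 - 406 = -24291/61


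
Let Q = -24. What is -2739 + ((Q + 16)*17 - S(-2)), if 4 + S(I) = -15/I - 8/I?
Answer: -5765/2 ≈ -2882.5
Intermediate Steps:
S(I) = -4 - 23/I (S(I) = -4 + (-15/I - 8/I) = -4 - 23/I)
-2739 + ((Q + 16)*17 - S(-2)) = -2739 + ((-24 + 16)*17 - (-4 - 23/(-2))) = -2739 + (-8*17 - (-4 - 23*(-½))) = -2739 + (-136 - (-4 + 23/2)) = -2739 + (-136 - 1*15/2) = -2739 + (-136 - 15/2) = -2739 - 287/2 = -5765/2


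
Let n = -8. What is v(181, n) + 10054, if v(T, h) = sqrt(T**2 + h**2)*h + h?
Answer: 10046 - 40*sqrt(1313) ≈ 8596.6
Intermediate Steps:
v(T, h) = h + h*sqrt(T**2 + h**2) (v(T, h) = h*sqrt(T**2 + h**2) + h = h + h*sqrt(T**2 + h**2))
v(181, n) + 10054 = -8*(1 + sqrt(181**2 + (-8)**2)) + 10054 = -8*(1 + sqrt(32761 + 64)) + 10054 = -8*(1 + sqrt(32825)) + 10054 = -8*(1 + 5*sqrt(1313)) + 10054 = (-8 - 40*sqrt(1313)) + 10054 = 10046 - 40*sqrt(1313)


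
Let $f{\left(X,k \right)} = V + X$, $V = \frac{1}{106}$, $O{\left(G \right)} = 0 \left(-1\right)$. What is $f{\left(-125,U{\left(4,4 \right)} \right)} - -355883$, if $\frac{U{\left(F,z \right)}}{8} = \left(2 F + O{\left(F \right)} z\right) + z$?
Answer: $\frac{37710349}{106} \approx 3.5576 \cdot 10^{5}$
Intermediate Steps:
$O{\left(G \right)} = 0$
$V = \frac{1}{106} \approx 0.009434$
$U{\left(F,z \right)} = 8 z + 16 F$ ($U{\left(F,z \right)} = 8 \left(\left(2 F + 0 z\right) + z\right) = 8 \left(\left(2 F + 0\right) + z\right) = 8 \left(2 F + z\right) = 8 \left(z + 2 F\right) = 8 z + 16 F$)
$f{\left(X,k \right)} = \frac{1}{106} + X$
$f{\left(-125,U{\left(4,4 \right)} \right)} - -355883 = \left(\frac{1}{106} - 125\right) - -355883 = - \frac{13249}{106} + 355883 = \frac{37710349}{106}$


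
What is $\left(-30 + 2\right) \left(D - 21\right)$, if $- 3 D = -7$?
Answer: $\frac{1568}{3} \approx 522.67$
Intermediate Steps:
$D = \frac{7}{3}$ ($D = \left(- \frac{1}{3}\right) \left(-7\right) = \frac{7}{3} \approx 2.3333$)
$\left(-30 + 2\right) \left(D - 21\right) = \left(-30 + 2\right) \left(\frac{7}{3} - 21\right) = - 28 \left(\frac{7}{3} - 21\right) = \left(-28\right) \left(- \frac{56}{3}\right) = \frac{1568}{3}$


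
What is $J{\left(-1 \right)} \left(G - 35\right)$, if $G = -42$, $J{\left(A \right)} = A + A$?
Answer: $154$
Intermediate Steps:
$J{\left(A \right)} = 2 A$
$J{\left(-1 \right)} \left(G - 35\right) = 2 \left(-1\right) \left(-42 - 35\right) = \left(-2\right) \left(-77\right) = 154$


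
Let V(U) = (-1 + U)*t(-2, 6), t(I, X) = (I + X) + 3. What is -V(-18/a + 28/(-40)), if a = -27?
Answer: 217/30 ≈ 7.2333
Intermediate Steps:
t(I, X) = 3 + I + X
V(U) = -7 + 7*U (V(U) = (-1 + U)*(3 - 2 + 6) = (-1 + U)*7 = -7 + 7*U)
-V(-18/a + 28/(-40)) = -(-7 + 7*(-18/(-27) + 28/(-40))) = -(-7 + 7*(-18*(-1/27) + 28*(-1/40))) = -(-7 + 7*(⅔ - 7/10)) = -(-7 + 7*(-1/30)) = -(-7 - 7/30) = -1*(-217/30) = 217/30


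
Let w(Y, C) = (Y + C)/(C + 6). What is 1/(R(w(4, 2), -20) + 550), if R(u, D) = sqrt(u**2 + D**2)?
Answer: 8800/4833591 - 4*sqrt(6409)/4833591 ≈ 0.0017543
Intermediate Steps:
w(Y, C) = (C + Y)/(6 + C)
R(u, D) = sqrt(D**2 + u**2)
1/(R(w(4, 2), -20) + 550) = 1/(sqrt((-20)**2 + ((2 + 4)/(6 + 2))**2) + 550) = 1/(sqrt(400 + (6/8)**2) + 550) = 1/(sqrt(400 + ((1/8)*6)**2) + 550) = 1/(sqrt(400 + (3/4)**2) + 550) = 1/(sqrt(400 + 9/16) + 550) = 1/(sqrt(6409/16) + 550) = 1/(sqrt(6409)/4 + 550) = 1/(550 + sqrt(6409)/4)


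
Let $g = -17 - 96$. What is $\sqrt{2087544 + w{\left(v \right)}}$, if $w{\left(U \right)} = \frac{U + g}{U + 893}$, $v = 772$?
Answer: $\frac{\sqrt{643015862515}}{555} \approx 1444.8$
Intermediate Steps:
$g = -113$ ($g = -17 - 96 = -113$)
$w{\left(U \right)} = \frac{-113 + U}{893 + U}$ ($w{\left(U \right)} = \frac{U - 113}{U + 893} = \frac{-113 + U}{893 + U}$)
$\sqrt{2087544 + w{\left(v \right)}} = \sqrt{2087544 + \frac{-113 + 772}{893 + 772}} = \sqrt{2087544 + \frac{1}{1665} \cdot 659} = \sqrt{2087544 + \frac{659}{1665}} = \sqrt{\frac{3475761419}{1665}} = \frac{\sqrt{643015862515}}{555}$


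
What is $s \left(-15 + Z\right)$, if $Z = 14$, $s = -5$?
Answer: $5$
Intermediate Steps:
$s \left(-15 + Z\right) = - 5 \left(-15 + 14\right) = \left(-5\right) \left(-1\right) = 5$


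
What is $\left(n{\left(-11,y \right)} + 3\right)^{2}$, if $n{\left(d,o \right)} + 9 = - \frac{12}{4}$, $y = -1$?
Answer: $81$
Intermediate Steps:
$n{\left(d,o \right)} = -12$ ($n{\left(d,o \right)} = -9 - \frac{12}{4} = -9 - 3 = -12$)
$\left(n{\left(-11,y \right)} + 3\right)^{2} = \left(-12 + 3\right)^{2} = \left(-9\right)^{2} = 81$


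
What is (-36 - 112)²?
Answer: 21904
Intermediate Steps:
(-36 - 112)² = (-148)² = 21904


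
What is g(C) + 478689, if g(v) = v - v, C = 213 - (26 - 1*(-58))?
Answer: 478689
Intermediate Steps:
C = 129 (C = 213 - (26 + 58) = 213 - 1*84 = 213 - 84 = 129)
g(v) = 0
g(C) + 478689 = 0 + 478689 = 478689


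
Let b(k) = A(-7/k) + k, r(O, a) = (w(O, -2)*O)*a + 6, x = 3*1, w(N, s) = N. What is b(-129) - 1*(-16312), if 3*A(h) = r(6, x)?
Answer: 16221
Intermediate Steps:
x = 3
r(O, a) = 6 + a*O² (r(O, a) = (O*O)*a + 6 = O²*a + 6 = a*O² + 6 = 6 + a*O²)
A(h) = 38 (A(h) = (6 + 3*6²)/3 = (6 + 3*36)/3 = (6 + 108)/3 = (⅓)*114 = 38)
b(k) = 38 + k
b(-129) - 1*(-16312) = (38 - 129) - 1*(-16312) = -91 + 16312 = 16221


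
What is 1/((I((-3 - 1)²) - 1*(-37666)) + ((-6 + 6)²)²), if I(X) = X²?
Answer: 1/37922 ≈ 2.6370e-5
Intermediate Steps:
1/((I((-3 - 1)²) - 1*(-37666)) + ((-6 + 6)²)²) = 1/((((-3 - 1)²)² - 1*(-37666)) + ((-6 + 6)²)²) = 1/((((-4)²)² + 37666) + (0²)²) = 1/((16² + 37666) + 0²) = 1/((256 + 37666) + 0) = 1/(37922 + 0) = 1/37922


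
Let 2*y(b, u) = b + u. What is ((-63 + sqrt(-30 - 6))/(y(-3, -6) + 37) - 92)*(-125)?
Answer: 152650/13 - 300*I/13 ≈ 11742.0 - 23.077*I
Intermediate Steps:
y(b, u) = b/2 + u/2 (y(b, u) = (b + u)/2 = b/2 + u/2)
((-63 + sqrt(-30 - 6))/(y(-3, -6) + 37) - 92)*(-125) = ((-63 + sqrt(-30 - 6))/(((1/2)*(-3) + (1/2)*(-6)) + 37) - 92)*(-125) = ((-63 + sqrt(-36))/((-3/2 - 3) + 37) - 92)*(-125) = ((-63 + 6*I)/(-9/2 + 37) - 92)*(-125) = ((-63 + 6*I)/(65/2) - 92)*(-125) = ((-63 + 6*I)*(2/65) - 92)*(-125) = ((-126/65 + 12*I/65) - 92)*(-125) = (-6106/65 + 12*I/65)*(-125) = 152650/13 - 300*I/13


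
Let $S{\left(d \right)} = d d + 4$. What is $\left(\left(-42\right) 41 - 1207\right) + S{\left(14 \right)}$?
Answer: $-2729$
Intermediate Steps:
$S{\left(d \right)} = 4 + d^{2}$ ($S{\left(d \right)} = d^{2} + 4 = 4 + d^{2}$)
$\left(\left(-42\right) 41 - 1207\right) + S{\left(14 \right)} = \left(\left(-42\right) 41 - 1207\right) + \left(4 + 14^{2}\right) = \left(-1722 - 1207\right) + \left(4 + 196\right) = -2929 + 200 = -2729$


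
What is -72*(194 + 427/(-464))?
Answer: -806301/58 ≈ -13902.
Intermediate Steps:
-72*(194 + 427/(-464)) = -72*(194 + 427*(-1/464)) = -72*(194 - 427/464) = -72*89589/464 = -806301/58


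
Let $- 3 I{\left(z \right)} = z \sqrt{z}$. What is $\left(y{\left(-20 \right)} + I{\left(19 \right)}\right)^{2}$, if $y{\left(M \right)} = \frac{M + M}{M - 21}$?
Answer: $\frac{11544379}{15129} - \frac{1520 \sqrt{19}}{123} \approx 709.2$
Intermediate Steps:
$y{\left(M \right)} = \frac{2 M}{-21 + M}$
$I{\left(z \right)} = - \frac{z^{\frac{3}{2}}}{3}$ ($I{\left(z \right)} = - \frac{z \sqrt{z}}{3} = - \frac{z^{\frac{3}{2}}}{3}$)
$\left(y{\left(-20 \right)} + I{\left(19 \right)}\right)^{2} = \left(2 \left(-20\right) \frac{1}{-21 - 20} - \frac{19^{\frac{3}{2}}}{3}\right)^{2} = \left(2 \left(-20\right) \frac{1}{-41} - \frac{19 \sqrt{19}}{3}\right)^{2} = \left(2 \left(-20\right) \left(- \frac{1}{41}\right) - \frac{19 \sqrt{19}}{3}\right)^{2} = \left(\frac{40}{41} - \frac{19 \sqrt{19}}{3}\right)^{2}$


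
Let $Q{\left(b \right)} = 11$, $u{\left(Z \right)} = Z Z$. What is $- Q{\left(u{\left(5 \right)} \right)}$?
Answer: $-11$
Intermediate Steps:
$u{\left(Z \right)} = Z^{2}$
$- Q{\left(u{\left(5 \right)} \right)} = \left(-1\right) 11 = -11$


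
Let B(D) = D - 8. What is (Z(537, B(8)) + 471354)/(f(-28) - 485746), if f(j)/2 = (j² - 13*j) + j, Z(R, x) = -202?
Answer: -235576/241753 ≈ -0.97445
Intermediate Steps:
B(D) = -8 + D
f(j) = -24*j + 2*j² (f(j) = 2*((j² - 13*j) + j) = 2*(j² - 12*j) = -24*j + 2*j²)
(Z(537, B(8)) + 471354)/(f(-28) - 485746) = (-202 + 471354)/(2*(-28)*(-12 - 28) - 485746) = 471152/(2*(-28)*(-40) - 485746) = 471152/(2240 - 485746) = 471152/(-483506) = 471152*(-1/483506) = -235576/241753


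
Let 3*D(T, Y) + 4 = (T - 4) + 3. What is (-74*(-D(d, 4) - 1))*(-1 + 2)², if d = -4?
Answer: -148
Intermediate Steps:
D(T, Y) = -5/3 + T/3 (D(T, Y) = -4/3 + ((T - 4) + 3)/3 = -4/3 + ((-4 + T) + 3)/3 = -4/3 + (-1 + T)/3 = -4/3 + (-⅓ + T/3) = -5/3 + T/3)
(-74*(-D(d, 4) - 1))*(-1 + 2)² = (-74*(-(-5/3 + (⅓)*(-4)) - 1))*(-1 + 2)² = -74*(-(-5/3 - 4/3) - 1)*1² = -74*(-1*(-3) - 1)*1 = -74*(3 - 1)*1 = -74*2*1 = -148*1 = -148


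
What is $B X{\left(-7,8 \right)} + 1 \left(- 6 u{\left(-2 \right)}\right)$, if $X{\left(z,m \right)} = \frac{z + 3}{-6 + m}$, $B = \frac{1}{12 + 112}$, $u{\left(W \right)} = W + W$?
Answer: $\frac{1487}{62} \approx 23.984$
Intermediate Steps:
$u{\left(W \right)} = 2 W$
$B = \frac{1}{124} \approx 0.0080645$
$X{\left(z,m \right)} = \frac{3 + z}{-6 + m}$
$B X{\left(-7,8 \right)} + 1 \left(- 6 u{\left(-2 \right)}\right) = \frac{\frac{1}{-6 + 8} \left(3 - 7\right)}{124} + 1 \left(- 6 \cdot 2 \left(-2\right)\right) = \frac{\frac{1}{2} \left(-4\right)}{124} + 1 \left(\left(-6\right) \left(-4\right)\right) = \frac{\frac{1}{2} \left(-4\right)}{124} + 1 \cdot 24 = \frac{1}{124} \left(-2\right) + 24 = - \frac{1}{62} + 24 = \frac{1487}{62}$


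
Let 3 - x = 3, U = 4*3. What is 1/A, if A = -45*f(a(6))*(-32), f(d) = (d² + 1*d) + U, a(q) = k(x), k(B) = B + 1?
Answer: 1/20160 ≈ 4.9603e-5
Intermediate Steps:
U = 12
x = 0 (x = 3 - 1*3 = 3 - 3 = 0)
k(B) = 1 + B
a(q) = 1 (a(q) = 1 + 0 = 1)
f(d) = 12 + d + d² (f(d) = (d² + 1*d) + 12 = (d² + d) + 12 = (d + d²) + 12 = 12 + d + d²)
A = 20160 (A = -45*(12 + 1 + 1²)*(-32) = -45*(12 + 1 + 1)*(-32) = -45*14*(-32) = -630*(-32) = 20160)
1/A = 1/20160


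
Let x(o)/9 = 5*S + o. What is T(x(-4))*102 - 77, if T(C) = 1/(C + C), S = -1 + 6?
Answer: -4834/63 ≈ -76.730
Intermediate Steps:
S = 5
x(o) = 225 + 9*o (x(o) = 9*(5*5 + o) = 9*(25 + o) = 225 + 9*o)
T(C) = 1/(2*C)
T(x(-4))*102 - 77 = (1/(2*(225 + 9*(-4))))*102 - 77 = (1/(2*(225 - 36)))*102 - 77 = ((½)/189)*102 - 77 = ((½)*(1/189))*102 - 77 = (1/378)*102 - 77 = 17/63 - 77 = -4834/63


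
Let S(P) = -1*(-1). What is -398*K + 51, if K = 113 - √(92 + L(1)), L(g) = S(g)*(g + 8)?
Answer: -44923 + 398*√101 ≈ -40923.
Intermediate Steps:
S(P) = 1
L(g) = 8 + g (L(g) = 1*(g + 8) = 1*(8 + g) = 8 + g)
K = 113 - √101 (K = 113 - √(92 + (8 + 1)) = 113 - √(92 + 9) = 113 - √101 ≈ 102.95)
-398*K + 51 = -398*(113 - √101) + 51 = (-44974 + 398*√101) + 51 = -44923 + 398*√101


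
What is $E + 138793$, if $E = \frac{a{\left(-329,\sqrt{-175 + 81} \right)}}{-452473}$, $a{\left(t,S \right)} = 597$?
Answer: $\frac{62800084492}{452473} \approx 1.3879 \cdot 10^{5}$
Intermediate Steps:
$E = - \frac{597}{452473}$ ($E = \frac{597}{-452473} = 597 \left(- \frac{1}{452473}\right) = - \frac{597}{452473} \approx -0.0013194$)
$E + 138793 = - \frac{597}{452473} + 138793 = \frac{62800084492}{452473}$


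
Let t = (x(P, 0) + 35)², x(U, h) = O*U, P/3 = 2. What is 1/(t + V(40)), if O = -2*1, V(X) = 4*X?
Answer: 1/689 ≈ 0.0014514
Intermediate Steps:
P = 6 (P = 3*2 = 6)
O = -2
x(U, h) = -2*U
t = 529 (t = (-2*6 + 35)² = (-12 + 35)² = 23² = 529)
1/(t + V(40)) = 1/(529 + 4*40) = 1/(529 + 160) = 1/689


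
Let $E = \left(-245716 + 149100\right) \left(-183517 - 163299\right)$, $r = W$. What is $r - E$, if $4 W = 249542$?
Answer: $- \frac{67015824541}{2} \approx -3.3508 \cdot 10^{10}$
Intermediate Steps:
$W = \frac{124771}{2}$ ($W = \frac{1}{4} \cdot 249542 = \frac{124771}{2} \approx 62386.0$)
$r = \frac{124771}{2} \approx 62386.0$
$E = 33507974656$ ($E = \left(-96616\right) \left(-346816\right) = 33507974656$)
$r - E = \frac{124771}{2} - 33507974656 = - \frac{67015824541}{2}$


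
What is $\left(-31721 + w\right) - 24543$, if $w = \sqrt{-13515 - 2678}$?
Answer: $-56264 + i \sqrt{16193} \approx -56264.0 + 127.25 i$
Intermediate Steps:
$w = i \sqrt{16193}$ ($w = \sqrt{-16193} = i \sqrt{16193} \approx 127.25 i$)
$\left(-31721 + w\right) - 24543 = \left(-31721 + i \sqrt{16193}\right) - 24543 = -56264 + i \sqrt{16193}$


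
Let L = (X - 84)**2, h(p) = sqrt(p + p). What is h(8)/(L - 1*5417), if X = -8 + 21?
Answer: -1/94 ≈ -0.010638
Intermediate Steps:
h(p) = sqrt(2)*sqrt(p) (h(p) = sqrt(2*p) = sqrt(2)*sqrt(p))
X = 13
L = 5041 (L = (13 - 84)**2 = (-71)**2 = 5041)
h(8)/(L - 1*5417) = (sqrt(2)*sqrt(8))/(5041 - 1*5417) = (sqrt(2)*(2*sqrt(2)))/(5041 - 5417) = 4/(-376) = 4*(-1/376) = -1/94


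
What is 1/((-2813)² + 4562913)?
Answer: 1/12475882 ≈ 8.0155e-8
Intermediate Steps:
1/((-2813)² + 4562913) = 1/(7912969 + 4562913) = 1/12475882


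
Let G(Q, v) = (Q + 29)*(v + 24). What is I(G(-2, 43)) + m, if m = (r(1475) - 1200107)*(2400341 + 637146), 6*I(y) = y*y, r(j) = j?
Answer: -7281657144741/2 ≈ -3.6408e+12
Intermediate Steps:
G(Q, v) = (24 + v)*(29 + Q) (G(Q, v) = (29 + Q)*(24 + v) = (24 + v)*(29 + Q))
I(y) = y²/6 (I(y) = (y*y)/6 = y²/6)
m = -3640829117784 (m = (1475 - 1200107)*(2400341 + 637146) = -1198632*3037487 = -3640829117784)
I(G(-2, 43)) + m = (696 + 24*(-2) + 29*43 - 2*43)²/6 - 3640829117784 = (696 - 48 + 1247 - 86)²/6 - 3640829117784 = (⅙)*1809² - 3640829117784 = (⅙)*3272481 - 3640829117784 = 1090827/2 - 3640829117784 = -7281657144741/2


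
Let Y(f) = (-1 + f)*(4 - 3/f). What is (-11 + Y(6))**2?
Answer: 169/4 ≈ 42.250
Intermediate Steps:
(-11 + Y(6))**2 = (-11 + (-7 + 3/6 + 4*6))**2 = (-11 + (-7 + 3*(1/6) + 24))**2 = (-11 + (-7 + 1/2 + 24))**2 = (-11 + 35/2)**2 = (13/2)**2 = 169/4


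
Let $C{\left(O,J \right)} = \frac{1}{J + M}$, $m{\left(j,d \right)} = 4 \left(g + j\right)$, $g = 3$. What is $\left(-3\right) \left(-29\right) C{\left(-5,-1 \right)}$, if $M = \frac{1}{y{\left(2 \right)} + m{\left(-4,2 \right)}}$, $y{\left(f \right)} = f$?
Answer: $-58$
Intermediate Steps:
$m{\left(j,d \right)} = 12 + 4 j$ ($m{\left(j,d \right)} = 4 \left(3 + j\right) = 12 + 4 j$)
$M = - \frac{1}{2}$ ($M = \frac{1}{2 + \left(12 + 4 \left(-4\right)\right)} = \frac{1}{2 + \left(12 - 16\right)} = \frac{1}{2 - 4} = \frac{1}{-2} = - \frac{1}{2} \approx -0.5$)
$C{\left(O,J \right)} = \frac{1}{- \frac{1}{2} + J}$ ($C{\left(O,J \right)} = \frac{1}{J - \frac{1}{2}} = \frac{1}{- \frac{1}{2} + J}$)
$\left(-3\right) \left(-29\right) C{\left(-5,-1 \right)} = \left(-3\right) \left(-29\right) \frac{2}{-1 + 2 \left(-1\right)} = 87 \frac{2}{-1 - 2} = 87 \frac{2}{-3} = 87 \cdot 2 \left(- \frac{1}{3}\right) = 87 \left(- \frac{2}{3}\right) = -58$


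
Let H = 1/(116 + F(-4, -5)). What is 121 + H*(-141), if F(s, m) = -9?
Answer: 12806/107 ≈ 119.68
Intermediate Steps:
H = 1/107 (H = 1/(116 - 9) = 1/107 ≈ 0.0093458)
121 + H*(-141) = 121 + (1/107)*(-141) = 121 - 141/107 = 12806/107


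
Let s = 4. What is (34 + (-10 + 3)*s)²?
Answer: 36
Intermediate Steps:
(34 + (-10 + 3)*s)² = (34 + (-10 + 3)*4)² = (34 - 7*4)² = (34 - 28)² = 6² = 36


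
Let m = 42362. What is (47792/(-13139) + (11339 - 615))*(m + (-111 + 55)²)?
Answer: 6408613692312/13139 ≈ 4.8776e+8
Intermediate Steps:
(47792/(-13139) + (11339 - 615))*(m + (-111 + 55)²) = (47792/(-13139) + (11339 - 615))*(42362 + (-111 + 55)²) = (47792*(-1/13139) + 10724)*(42362 + (-56)²) = (-47792/13139 + 10724)*(42362 + 3136) = (140854844/13139)*45498 = 6408613692312/13139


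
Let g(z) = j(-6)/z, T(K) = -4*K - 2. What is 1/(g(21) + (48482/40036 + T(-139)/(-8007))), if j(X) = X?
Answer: 1121988882/960485753 ≈ 1.1681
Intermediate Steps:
T(K) = -2 - 4*K
g(z) = -6/z
1/(g(21) + (48482/40036 + T(-139)/(-8007))) = 1/(-6/21 + (48482/40036 + (-2 - 4*(-139))/(-8007))) = 1/(-6*1/21 + (48482*(1/40036) + (-2 + 556)*(-1/8007))) = 1/(-2/7 + (24241/20018 + 554*(-1/8007))) = 1/(-2/7 + (24241/20018 - 554/8007)) = 1/(-2/7 + 183007715/160284126) = 1/(960485753/1121988882) = 1121988882/960485753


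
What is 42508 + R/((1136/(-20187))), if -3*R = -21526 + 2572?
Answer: -39626189/568 ≈ -69764.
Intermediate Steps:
R = 6318 (R = -(-21526 + 2572)/3 = -⅓*(-18954) = 6318)
42508 + R/((1136/(-20187))) = 42508 + 6318/((1136/(-20187))) = 42508 + 6318/((1136*(-1/20187))) = 42508 + 6318/(-1136/20187) = 42508 + 6318*(-20187/1136) = 42508 - 63770733/568 = -39626189/568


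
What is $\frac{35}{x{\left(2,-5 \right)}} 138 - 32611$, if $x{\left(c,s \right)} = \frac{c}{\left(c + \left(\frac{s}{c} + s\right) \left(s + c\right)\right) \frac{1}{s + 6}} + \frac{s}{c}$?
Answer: $- \frac{2734049}{79} \approx -34608.0$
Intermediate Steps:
$x{\left(c,s \right)} = \frac{s}{c} + \frac{c \left(6 + s\right)}{c + \left(c + s\right) \left(s + \frac{s}{c}\right)}$ ($x{\left(c,s \right)} = \frac{c}{\left(c + \left(s + \frac{s}{c}\right) \left(c + s\right)\right) \frac{1}{6 + s}} + \frac{s}{c} = \frac{c}{\left(c + \left(c + s\right) \left(s + \frac{s}{c}\right)\right) \frac{1}{6 + s}} + \frac{s}{c} = \frac{c}{\frac{1}{6 + s} \left(c + \left(c + s\right) \left(s + \frac{s}{c}\right)\right)} + \frac{s}{c} = c \frac{6 + s}{c + \left(c + s\right) \left(s + \frac{s}{c}\right)} + \frac{s}{c} = \frac{c \left(6 + s\right)}{c + \left(c + s\right) \left(s + \frac{s}{c}\right)} + \frac{s}{c} = \frac{s}{c} + \frac{c \left(6 + s\right)}{c + \left(c + s\right) \left(s + \frac{s}{c}\right)}$)
$\frac{35}{x{\left(2,-5 \right)}} 138 - 32611 = \frac{35}{\frac{1}{2} \frac{1}{2^{2} + \left(-5\right)^{2} + 2 \left(-5\right) + 2 \left(-5\right)^{2} - 5 \cdot 2^{2}} \left(\left(-5\right)^{3} + 6 \cdot 2^{3} + 2 \left(-5\right)^{2} + 2 \left(-5\right)^{3} - 5 \cdot 2^{2} - 5 \cdot 2^{3} + 2^{2} \left(-5\right)^{2}\right)} 138 - 32611 = \frac{35}{\frac{1}{2} \frac{1}{4 + 25 - 10 + 2 \cdot 25 - 20} \left(-125 + 6 \cdot 8 + 2 \cdot 25 + 2 \left(-125\right) - 20 - 40 + 4 \cdot 25\right)} 138 - 32611 = \frac{35}{\frac{1}{2} \frac{1}{4 + 25 - 10 + 50 - 20} \left(-125 + 48 + 50 - 250 - 20 - 40 + 100\right)} 138 - 32611 = \frac{35}{\frac{1}{2} \cdot \frac{1}{49} \left(-237\right)} 138 - 32611 = \frac{35}{- \frac{237}{98}} \cdot 138 - 32611 = 35 \left(- \frac{98}{237}\right) 138 - 32611 = \left(- \frac{3430}{237}\right) 138 - 32611 = - \frac{157780}{79} - 32611 = - \frac{2734049}{79}$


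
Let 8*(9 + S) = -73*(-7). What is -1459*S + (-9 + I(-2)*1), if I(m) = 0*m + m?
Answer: -640589/8 ≈ -80074.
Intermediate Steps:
I(m) = m (I(m) = 0 + m = m)
S = 439/8 (S = -9 + (-73*(-7))/8 = -9 + (⅛)*511 = -9 + 511/8 = 439/8 ≈ 54.875)
-1459*S + (-9 + I(-2)*1) = -1459*439/8 + (-9 - 2*1) = -640501/8 + (-9 - 2) = -640501/8 - 11 = -640589/8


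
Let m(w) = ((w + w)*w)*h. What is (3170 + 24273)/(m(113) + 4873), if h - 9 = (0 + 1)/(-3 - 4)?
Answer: 192101/1617467 ≈ 0.11877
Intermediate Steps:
h = 62/7 (h = 9 + (0 + 1)/(-3 - 4) = 9 + 1/(-7) = 9 + 1*(-1/7) = 9 - 1/7 = 62/7 ≈ 8.8571)
m(w) = 124*w**2/7 (m(w) = ((w + w)*w)*(62/7) = ((2*w)*w)*(62/7) = (2*w**2)*(62/7) = 124*w**2/7)
(3170 + 24273)/(m(113) + 4873) = (3170 + 24273)/((124/7)*113**2 + 4873) = 27443/((124/7)*12769 + 4873) = 27443/(1583356/7 + 4873) = 27443/(1617467/7) = 27443*(7/1617467) = 192101/1617467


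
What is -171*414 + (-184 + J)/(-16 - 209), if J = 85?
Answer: -1769839/25 ≈ -70794.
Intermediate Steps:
-171*414 + (-184 + J)/(-16 - 209) = -171*414 + (-184 + 85)/(-16 - 209) = -70794 - 99/(-225) = -70794 - 99*(-1/225) = -70794 + 11/25 = -1769839/25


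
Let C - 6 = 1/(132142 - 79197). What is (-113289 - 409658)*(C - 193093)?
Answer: 5346082586387658/52945 ≈ 1.0097e+11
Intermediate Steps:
C = 317671/52945 (C = 6 + 1/(132142 - 79197) = 6 + 1/52945 = 317671/52945 ≈ 6.0000)
(-113289 - 409658)*(C - 193093) = (-113289 - 409658)*(317671/52945 - 193093) = -522947*(-10222991214/52945) = 5346082586387658/52945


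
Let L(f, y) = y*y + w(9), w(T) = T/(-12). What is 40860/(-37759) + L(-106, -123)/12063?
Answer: 104444549/607315756 ≈ 0.17198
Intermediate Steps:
w(T) = -T/12 (w(T) = T*(-1/12) = -T/12)
L(f, y) = -¾ + y² (L(f, y) = y*y - 1/12*9 = y² - ¾ = -¾ + y²)
40860/(-37759) + L(-106, -123)/12063 = 40860/(-37759) + (-¾ + (-123)²)/12063 = 40860*(-1/37759) + (-¾ + 15129)*(1/12063) = -40860/37759 + (60513/4)*(1/12063) = -40860/37759 + 20171/16084 = 104444549/607315756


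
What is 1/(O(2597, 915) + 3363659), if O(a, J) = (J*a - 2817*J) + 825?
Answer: 1/3163184 ≈ 3.1614e-7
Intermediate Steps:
O(a, J) = 825 - 2817*J + J*a (O(a, J) = (-2817*J + J*a) + 825 = 825 - 2817*J + J*a)
1/(O(2597, 915) + 3363659) = 1/((825 - 2817*915 + 915*2597) + 3363659) = 1/((825 - 2577555 + 2376255) + 3363659) = 1/(-200475 + 3363659) = 1/3163184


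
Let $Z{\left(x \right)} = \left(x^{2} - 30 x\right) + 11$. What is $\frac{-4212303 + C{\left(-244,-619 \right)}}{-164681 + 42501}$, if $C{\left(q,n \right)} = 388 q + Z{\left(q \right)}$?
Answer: $\frac{1060027}{30545} \approx 34.704$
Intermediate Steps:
$Z{\left(x \right)} = 11 + x^{2} - 30 x$
$C{\left(q,n \right)} = 11 + q^{2} + 358 q$ ($C{\left(q,n \right)} = 388 q + \left(11 + q^{2} - 30 q\right) = 11 + q^{2} + 358 q$)
$\frac{-4212303 + C{\left(-244,-619 \right)}}{-164681 + 42501} = \frac{-4212303 + \left(11 + \left(-244\right)^{2} + 358 \left(-244\right)\right)}{-164681 + 42501} = \frac{-4212303 + \left(11 + 59536 - 87352\right)}{-122180} = \left(-4212303 - 27805\right) \left(- \frac{1}{122180}\right) = \left(-4240108\right) \left(- \frac{1}{122180}\right) = \frac{1060027}{30545}$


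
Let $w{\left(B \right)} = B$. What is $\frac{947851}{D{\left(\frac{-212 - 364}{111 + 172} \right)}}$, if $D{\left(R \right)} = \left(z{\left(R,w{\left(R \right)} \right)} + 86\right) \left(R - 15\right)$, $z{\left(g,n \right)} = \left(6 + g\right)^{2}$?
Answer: $- \frac{21483220163137}{39274459698} \approx -547.0$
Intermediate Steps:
$D{\left(R \right)} = \left(-15 + R\right) \left(86 + \left(6 + R\right)^{2}\right)$ ($D{\left(R \right)} = \left(\left(6 + R\right)^{2} + 86\right) \left(R - 15\right) = \left(86 + \left(6 + R\right)^{2}\right) \left(-15 + R\right) = \left(-15 + R\right) \left(86 + \left(6 + R\right)^{2}\right)$)
$\frac{947851}{D{\left(\frac{-212 - 364}{111 + 172} \right)}} = \frac{947851}{-1830 + \left(\frac{-212 - 364}{111 + 172}\right)^{3} - 58 \frac{-212 - 364}{111 + 172} - 3 \left(\frac{-212 - 364}{111 + 172}\right)^{2}} = \frac{947851}{-1830 + \left(- \frac{576}{283}\right)^{3} - 58 \left(- \frac{576}{283}\right) - 3 \left(- \frac{576}{283}\right)^{2}} = \frac{947851}{-1830 + \left(\left(-576\right) \frac{1}{283}\right)^{3} - 58 \left(\left(-576\right) \frac{1}{283}\right) - 3 \left(\left(-576\right) \frac{1}{283}\right)^{2}} = \frac{947851}{-1830 + \left(- \frac{576}{283}\right)^{3} - - \frac{33408}{283} - 3 \left(- \frac{576}{283}\right)^{2}} = \frac{947851}{-1830 - \frac{191102976}{22665187} + \frac{33408}{283} - \frac{995328}{80089}} = \frac{947851}{- \frac{39274459698}{22665187}} = 947851 \left(- \frac{22665187}{39274459698}\right) = - \frac{21483220163137}{39274459698}$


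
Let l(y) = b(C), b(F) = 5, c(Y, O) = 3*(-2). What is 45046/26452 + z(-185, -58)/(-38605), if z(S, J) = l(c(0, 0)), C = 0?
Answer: 173886857/102117946 ≈ 1.7028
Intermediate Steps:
c(Y, O) = -6
l(y) = 5
z(S, J) = 5
45046/26452 + z(-185, -58)/(-38605) = 45046/26452 + 5/(-38605) = 45046*(1/26452) + 5*(-1/38605) = 22523/13226 - 1/7721 = 173886857/102117946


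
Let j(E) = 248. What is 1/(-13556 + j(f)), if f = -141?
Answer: -1/13308 ≈ -7.5143e-5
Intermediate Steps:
1/(-13556 + j(f)) = 1/(-13556 + 248) = 1/(-13308) = -1/13308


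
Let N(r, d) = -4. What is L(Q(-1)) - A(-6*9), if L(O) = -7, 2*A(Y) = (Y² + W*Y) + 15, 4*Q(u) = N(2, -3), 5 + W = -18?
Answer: -4187/2 ≈ -2093.5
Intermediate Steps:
W = -23 (W = -5 - 18 = -23)
Q(u) = -1 (Q(u) = (¼)*(-4) = -1)
A(Y) = 15/2 + Y²/2 - 23*Y/2 (A(Y) = ((Y² - 23*Y) + 15)/2 = (15 + Y² - 23*Y)/2 = 15/2 + Y²/2 - 23*Y/2)
L(Q(-1)) - A(-6*9) = -7 - (15/2 + (-6*9)²/2 - (-69)*9) = -7 - (15/2 + (½)*(-54)² - 23/2*(-54)) = -7 - (15/2 + (½)*2916 + 621) = -7 - (15/2 + 1458 + 621) = -7 - 1*4173/2 = -7 - 4173/2 = -4187/2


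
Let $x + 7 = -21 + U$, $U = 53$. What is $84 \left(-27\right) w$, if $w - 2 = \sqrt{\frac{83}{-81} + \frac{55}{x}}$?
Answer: $-4536 - \frac{504 \sqrt{595}}{5} \approx -6994.8$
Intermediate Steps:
$x = 25$ ($x = -7 + \left(-21 + 53\right) = -7 + 32 = 25$)
$w = 2 + \frac{2 \sqrt{595}}{45}$ ($w = 2 + \sqrt{\frac{83}{-81} + \frac{55}{25}} = 2 + \sqrt{83 \left(- \frac{1}{81}\right) + 55 \cdot \frac{1}{25}} = 2 + \sqrt{- \frac{83}{81} + \frac{11}{5}} = 2 + \sqrt{\frac{476}{405}} = 2 + \frac{2 \sqrt{595}}{45} \approx 3.0841$)
$84 \left(-27\right) w = 84 \left(-27\right) \left(2 + \frac{2 \sqrt{595}}{45}\right) = - 2268 \left(2 + \frac{2 \sqrt{595}}{45}\right) = -4536 - \frac{504 \sqrt{595}}{5}$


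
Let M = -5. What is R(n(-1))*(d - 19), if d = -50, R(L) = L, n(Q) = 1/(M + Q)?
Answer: 23/2 ≈ 11.500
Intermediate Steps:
n(Q) = 1/(-5 + Q)
R(n(-1))*(d - 19) = (-50 - 19)/(-5 - 1) = -69/(-6) = -1/6*(-69) = 23/2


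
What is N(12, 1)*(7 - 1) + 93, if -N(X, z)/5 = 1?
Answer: 63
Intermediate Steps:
N(X, z) = -5 (N(X, z) = -5*1 = -5)
N(12, 1)*(7 - 1) + 93 = -5*(7 - 1) + 93 = -5*6 + 93 = -30 + 93 = 63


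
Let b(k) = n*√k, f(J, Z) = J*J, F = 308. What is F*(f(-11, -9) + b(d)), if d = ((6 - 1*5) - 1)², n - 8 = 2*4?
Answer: 37268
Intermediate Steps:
n = 16 (n = 8 + 2*4 = 8 + 8 = 16)
d = 0 (d = ((6 - 5) - 1)² = (1 - 1)² = 0² = 0)
f(J, Z) = J²
b(k) = 16*√k
F*(f(-11, -9) + b(d)) = 308*((-11)² + 16*√0) = 308*(121 + 16*0) = 308*(121 + 0) = 308*121 = 37268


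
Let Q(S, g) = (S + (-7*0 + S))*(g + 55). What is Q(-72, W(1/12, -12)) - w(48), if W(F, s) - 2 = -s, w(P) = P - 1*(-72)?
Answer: -10056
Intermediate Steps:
w(P) = 72 + P (w(P) = P + 72 = 72 + P)
W(F, s) = 2 - s
Q(S, g) = 2*S*(55 + g) (Q(S, g) = (S + (0 + S))*(55 + g) = (S + S)*(55 + g) = (2*S)*(55 + g) = 2*S*(55 + g))
Q(-72, W(1/12, -12)) - w(48) = 2*(-72)*(55 + (2 - 1*(-12))) - (72 + 48) = 2*(-72)*(55 + (2 + 12)) - 1*120 = 2*(-72)*(55 + 14) - 120 = 2*(-72)*69 - 120 = -9936 - 120 = -10056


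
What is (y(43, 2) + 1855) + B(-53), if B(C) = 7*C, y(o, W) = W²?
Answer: 1488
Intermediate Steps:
(y(43, 2) + 1855) + B(-53) = (2² + 1855) + 7*(-53) = (4 + 1855) - 371 = 1859 - 371 = 1488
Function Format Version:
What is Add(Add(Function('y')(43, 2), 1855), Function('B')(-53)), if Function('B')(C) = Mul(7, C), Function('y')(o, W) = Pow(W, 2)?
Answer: 1488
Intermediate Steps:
Add(Add(Function('y')(43, 2), 1855), Function('B')(-53)) = Add(Add(Pow(2, 2), 1855), Mul(7, -53)) = Add(Add(4, 1855), -371) = Add(1859, -371) = 1488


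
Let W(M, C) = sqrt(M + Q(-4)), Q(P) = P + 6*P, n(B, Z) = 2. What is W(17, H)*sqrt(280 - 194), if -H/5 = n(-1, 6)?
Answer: I*sqrt(946) ≈ 30.757*I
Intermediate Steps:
H = -10 (H = -5*2 = -10)
Q(P) = 7*P
W(M, C) = sqrt(-28 + M) (W(M, C) = sqrt(M + 7*(-4)) = sqrt(M - 28) = sqrt(-28 + M))
W(17, H)*sqrt(280 - 194) = sqrt(-28 + 17)*sqrt(280 - 194) = sqrt(-11)*sqrt(86) = (I*sqrt(11))*sqrt(86) = I*sqrt(946)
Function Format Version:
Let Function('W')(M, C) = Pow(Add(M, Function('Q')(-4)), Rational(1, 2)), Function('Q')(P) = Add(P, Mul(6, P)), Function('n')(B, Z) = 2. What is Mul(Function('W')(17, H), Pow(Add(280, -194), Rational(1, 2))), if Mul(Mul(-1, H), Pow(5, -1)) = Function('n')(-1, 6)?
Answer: Mul(I, Pow(946, Rational(1, 2))) ≈ Mul(30.757, I)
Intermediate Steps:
H = -10 (H = Mul(-5, 2) = -10)
Function('Q')(P) = Mul(7, P)
Function('W')(M, C) = Pow(Add(-28, M), Rational(1, 2)) (Function('W')(M, C) = Pow(Add(M, Mul(7, -4)), Rational(1, 2)) = Pow(Add(M, -28), Rational(1, 2)) = Pow(Add(-28, M), Rational(1, 2)))
Mul(Function('W')(17, H), Pow(Add(280, -194), Rational(1, 2))) = Mul(Pow(Add(-28, 17), Rational(1, 2)), Pow(Add(280, -194), Rational(1, 2))) = Mul(Pow(-11, Rational(1, 2)), Pow(86, Rational(1, 2))) = Mul(Mul(I, Pow(11, Rational(1, 2))), Pow(86, Rational(1, 2))) = Mul(I, Pow(946, Rational(1, 2)))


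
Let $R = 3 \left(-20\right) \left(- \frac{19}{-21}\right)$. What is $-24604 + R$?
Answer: $- \frac{172608}{7} \approx -24658.0$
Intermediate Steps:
$R = - \frac{380}{7}$ ($R = - 60 \left(\left(-19\right) \left(- \frac{1}{21}\right)\right) = \left(-60\right) \frac{19}{21} = - \frac{380}{7} \approx -54.286$)
$-24604 + R = -24604 - \frac{380}{7} = - \frac{172608}{7}$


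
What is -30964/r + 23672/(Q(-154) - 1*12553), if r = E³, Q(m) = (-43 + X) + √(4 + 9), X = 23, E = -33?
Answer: -1450265135962/1420233079023 - 5918*√13/39520079 ≈ -1.0217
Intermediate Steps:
Q(m) = -20 + √13 (Q(m) = (-43 + 23) + √(4 + 9) = -20 + √13)
r = -35937 (r = (-33)³ = -35937)
-30964/r + 23672/(Q(-154) - 1*12553) = -30964/(-35937) + 23672/((-20 + √13) - 1*12553) = -30964*(-1/35937) + 23672/((-20 + √13) - 12553) = 30964/35937 + 23672/(-12573 + √13)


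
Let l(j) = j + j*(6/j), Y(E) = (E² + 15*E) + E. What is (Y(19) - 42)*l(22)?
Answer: 17444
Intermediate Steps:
Y(E) = E² + 16*E
l(j) = 6 + j (l(j) = j + 6 = 6 + j)
(Y(19) - 42)*l(22) = (19*(16 + 19) - 42)*(6 + 22) = (19*35 - 42)*28 = (665 - 42)*28 = 623*28 = 17444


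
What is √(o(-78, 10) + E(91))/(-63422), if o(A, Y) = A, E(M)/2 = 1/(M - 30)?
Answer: -I*√72529/1934371 ≈ -0.00013922*I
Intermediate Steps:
E(M) = 2/(-30 + M) (E(M) = 2/(M - 30) = 2/(-30 + M))
√(o(-78, 10) + E(91))/(-63422) = √(-78 + 2/(-30 + 91))/(-63422) = √(-78 + 2/61)*(-1/63422) = √(-4756/61)*(-1/63422) = (2*I*√72529/61)*(-1/63422) = -I*√72529/1934371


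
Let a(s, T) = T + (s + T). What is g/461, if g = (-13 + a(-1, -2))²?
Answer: 324/461 ≈ 0.70282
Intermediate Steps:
a(s, T) = s + 2*T (a(s, T) = T + (T + s) = s + 2*T)
g = 324 (g = (-13 + (-1 + 2*(-2)))² = (-13 + (-1 - 4))² = (-13 - 5)² = (-18)² = 324)
g/461 = 324/461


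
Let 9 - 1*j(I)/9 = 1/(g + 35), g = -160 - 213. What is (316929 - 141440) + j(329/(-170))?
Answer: 59342669/338 ≈ 1.7557e+5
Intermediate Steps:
g = -373
j(I) = 27387/338 (j(I) = 81 - 9/(-373 + 35) = 81 - 9/(-338) = 81 - 9*(-1/338) = 81 + 9/338 = 27387/338)
(316929 - 141440) + j(329/(-170)) = (316929 - 141440) + 27387/338 = 175489 + 27387/338 = 59342669/338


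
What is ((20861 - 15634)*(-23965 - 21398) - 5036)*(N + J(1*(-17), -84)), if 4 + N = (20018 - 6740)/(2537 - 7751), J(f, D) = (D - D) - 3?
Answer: 1967126257352/869 ≈ 2.2637e+9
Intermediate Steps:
J(f, D) = -3 (J(f, D) = 0 - 3 = -3)
N = -5689/869 (N = -4 + (20018 - 6740)/(2537 - 7751) = -4 + 13278/(-5214) = -4 + 13278*(-1/5214) = -4 - 2213/869 = -5689/869 ≈ -6.5466)
((20861 - 15634)*(-23965 - 21398) - 5036)*(N + J(1*(-17), -84)) = ((20861 - 15634)*(-23965 - 21398) - 5036)*(-5689/869 - 3) = (5227*(-45363) - 5036)*(-8296/869) = (-237112401 - 5036)*(-8296/869) = -237117437*(-8296/869) = 1967126257352/869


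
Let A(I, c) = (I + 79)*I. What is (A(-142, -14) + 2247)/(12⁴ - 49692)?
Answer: -3731/9652 ≈ -0.38655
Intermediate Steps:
A(I, c) = I*(79 + I) (A(I, c) = (79 + I)*I = I*(79 + I))
(A(-142, -14) + 2247)/(12⁴ - 49692) = (-142*(79 - 142) + 2247)/(12⁴ - 49692) = (-142*(-63) + 2247)/(20736 - 49692) = (8946 + 2247)/(-28956) = 11193*(-1/28956) = -3731/9652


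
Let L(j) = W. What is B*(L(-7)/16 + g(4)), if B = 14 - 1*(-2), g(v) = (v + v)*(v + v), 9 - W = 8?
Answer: 1025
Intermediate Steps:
W = 1 (W = 9 - 1*8 = 9 - 8 = 1)
L(j) = 1
g(v) = 4*v**2 (g(v) = (2*v)*(2*v) = 4*v**2)
B = 16 (B = 14 + 2 = 16)
B*(L(-7)/16 + g(4)) = 16*(1/16 + 4*4**2) = 16*(1*(1/16) + 4*16) = 16*(1/16 + 64) = 16*(1025/16) = 1025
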